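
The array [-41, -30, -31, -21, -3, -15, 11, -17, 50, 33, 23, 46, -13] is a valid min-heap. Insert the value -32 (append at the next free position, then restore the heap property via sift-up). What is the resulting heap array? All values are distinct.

append -32 at index 13 → [-41, -30, -31, -21, -3, -15, 11, -17, 50, 33, 23, 46, -13, -32]
-32 < parent 11 at index 6, swap → [-41, -30, -31, -21, -3, -15, -32, -17, 50, 33, 23, 46, -13, 11]
-32 < parent -31 at index 2, swap → [-41, -30, -32, -21, -3, -15, -31, -17, 50, 33, 23, 46, -13, 11]

[-41, -30, -32, -21, -3, -15, -31, -17, 50, 33, 23, 46, -13, 11]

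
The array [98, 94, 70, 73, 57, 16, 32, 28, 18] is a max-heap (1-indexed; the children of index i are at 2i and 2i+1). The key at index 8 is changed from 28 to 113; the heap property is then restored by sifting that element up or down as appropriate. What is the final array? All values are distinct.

set index 8 from 28 to 113 → [98, 94, 70, 73, 57, 16, 32, 113, 18]
113 > parent 73 at index 4, swap → [98, 94, 70, 113, 57, 16, 32, 73, 18]
113 > parent 94 at index 2, swap → [98, 113, 70, 94, 57, 16, 32, 73, 18]
113 > parent 98 at index 1, swap → [113, 98, 70, 94, 57, 16, 32, 73, 18]

[113, 98, 70, 94, 57, 16, 32, 73, 18]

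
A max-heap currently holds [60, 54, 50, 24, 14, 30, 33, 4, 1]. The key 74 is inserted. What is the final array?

[74, 60, 50, 24, 54, 30, 33, 4, 1, 14]

append 74 at index 9 → [60, 54, 50, 24, 14, 30, 33, 4, 1, 74]
74 > parent 14 at index 4, swap → [60, 54, 50, 24, 74, 30, 33, 4, 1, 14]
74 > parent 54 at index 1, swap → [60, 74, 50, 24, 54, 30, 33, 4, 1, 14]
74 > parent 60 at index 0, swap → [74, 60, 50, 24, 54, 30, 33, 4, 1, 14]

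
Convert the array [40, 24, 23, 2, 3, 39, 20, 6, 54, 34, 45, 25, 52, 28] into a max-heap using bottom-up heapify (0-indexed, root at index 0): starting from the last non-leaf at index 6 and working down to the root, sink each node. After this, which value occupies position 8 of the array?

2

sift down from index 6:
  20 vs only child 28 at index 13, swap → [40, 24, 23, 2, 3, 39, 28, 6, 54, 34, 45, 25, 52, 20]
sift down from index 5:
  39 vs larger child 52 at index 12, swap → [40, 24, 23, 2, 3, 52, 28, 6, 54, 34, 45, 25, 39, 20]
sift down from index 4:
  3 vs larger child 45 at index 10, swap → [40, 24, 23, 2, 45, 52, 28, 6, 54, 34, 3, 25, 39, 20]
sift down from index 3:
  2 vs larger child 54 at index 8, swap → [40, 24, 23, 54, 45, 52, 28, 6, 2, 34, 3, 25, 39, 20]
sift down from index 2:
  23 vs larger child 52 at index 5, swap → [40, 24, 52, 54, 45, 23, 28, 6, 2, 34, 3, 25, 39, 20]
  23 vs larger child 39 at index 12, swap → [40, 24, 52, 54, 45, 39, 28, 6, 2, 34, 3, 25, 23, 20]
sift down from index 1:
  24 vs larger child 54 at index 3, swap → [40, 54, 52, 24, 45, 39, 28, 6, 2, 34, 3, 25, 23, 20]
sift down from index 0:
  40 vs larger child 54 at index 1, swap → [54, 40, 52, 24, 45, 39, 28, 6, 2, 34, 3, 25, 23, 20]
  40 vs larger child 45 at index 4, swap → [54, 45, 52, 24, 40, 39, 28, 6, 2, 34, 3, 25, 23, 20]
resulting array: [54, 45, 52, 24, 40, 39, 28, 6, 2, 34, 3, 25, 23, 20]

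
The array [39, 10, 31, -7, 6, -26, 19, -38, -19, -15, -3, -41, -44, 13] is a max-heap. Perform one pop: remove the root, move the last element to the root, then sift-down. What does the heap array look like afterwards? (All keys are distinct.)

[31, 10, 19, -7, 6, -26, 13, -38, -19, -15, -3, -41, -44]

remove root 39; move last element 13 to root → [13, 10, 31, -7, 6, -26, 19, -38, -19, -15, -3, -41, -44]
13 vs larger child 31 at index 2, swap → [31, 10, 13, -7, 6, -26, 19, -38, -19, -15, -3, -41, -44]
13 vs larger child 19 at index 6, swap → [31, 10, 19, -7, 6, -26, 13, -38, -19, -15, -3, -41, -44]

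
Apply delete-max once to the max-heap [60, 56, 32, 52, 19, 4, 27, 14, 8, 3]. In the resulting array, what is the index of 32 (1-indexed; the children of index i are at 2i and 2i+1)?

3

remove root 60; move last element 3 to root → [3, 56, 32, 52, 19, 4, 27, 14, 8]
3 vs larger child 56 at index 2, swap → [56, 3, 32, 52, 19, 4, 27, 14, 8]
3 vs larger child 52 at index 4, swap → [56, 52, 32, 3, 19, 4, 27, 14, 8]
3 vs larger child 14 at index 8, swap → [56, 52, 32, 14, 19, 4, 27, 3, 8]
resulting array: [56, 52, 32, 14, 19, 4, 27, 3, 8]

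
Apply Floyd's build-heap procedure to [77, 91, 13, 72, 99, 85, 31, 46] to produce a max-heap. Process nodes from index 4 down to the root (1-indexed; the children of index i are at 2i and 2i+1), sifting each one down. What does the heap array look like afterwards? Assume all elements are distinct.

[99, 91, 85, 72, 77, 13, 31, 46]

sift down from index 4: already satisfies heap property
sift down from index 3:
  13 vs larger child 85 at index 6, swap → [77, 91, 85, 72, 99, 13, 31, 46]
sift down from index 2:
  91 vs larger child 99 at index 5, swap → [77, 99, 85, 72, 91, 13, 31, 46]
sift down from index 1:
  77 vs larger child 99 at index 2, swap → [99, 77, 85, 72, 91, 13, 31, 46]
  77 vs larger child 91 at index 5, swap → [99, 91, 85, 72, 77, 13, 31, 46]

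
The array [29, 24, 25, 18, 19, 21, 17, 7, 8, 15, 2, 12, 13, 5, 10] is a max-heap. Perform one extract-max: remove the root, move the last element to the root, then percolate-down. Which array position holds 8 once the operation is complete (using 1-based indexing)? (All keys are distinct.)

remove root 29; move last element 10 to root → [10, 24, 25, 18, 19, 21, 17, 7, 8, 15, 2, 12, 13, 5]
10 vs larger child 25 at index 3, swap → [25, 24, 10, 18, 19, 21, 17, 7, 8, 15, 2, 12, 13, 5]
10 vs larger child 21 at index 6, swap → [25, 24, 21, 18, 19, 10, 17, 7, 8, 15, 2, 12, 13, 5]
10 vs larger child 13 at index 13, swap → [25, 24, 21, 18, 19, 13, 17, 7, 8, 15, 2, 12, 10, 5]
resulting array: [25, 24, 21, 18, 19, 13, 17, 7, 8, 15, 2, 12, 10, 5]

9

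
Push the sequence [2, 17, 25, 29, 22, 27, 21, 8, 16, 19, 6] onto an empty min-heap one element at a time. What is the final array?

Insert 2:
  append 2 at index 0 → [2] (no swap needed)
Insert 17:
  append 17 at index 1 → [2, 17] (no swap needed)
Insert 25:
  append 25 at index 2 → [2, 17, 25] (no swap needed)
Insert 29:
  append 29 at index 3 → [2, 17, 25, 29] (no swap needed)
Insert 22:
  append 22 at index 4 → [2, 17, 25, 29, 22] (no swap needed)
Insert 27:
  append 27 at index 5 → [2, 17, 25, 29, 22, 27] (no swap needed)
Insert 21:
  append 21 at index 6 → [2, 17, 25, 29, 22, 27, 21]
  21 < parent 25 at index 2, swap → [2, 17, 21, 29, 22, 27, 25]
Insert 8:
  append 8 at index 7 → [2, 17, 21, 29, 22, 27, 25, 8]
  8 < parent 29 at index 3, swap → [2, 17, 21, 8, 22, 27, 25, 29]
  8 < parent 17 at index 1, swap → [2, 8, 21, 17, 22, 27, 25, 29]
Insert 16:
  append 16 at index 8 → [2, 8, 21, 17, 22, 27, 25, 29, 16]
  16 < parent 17 at index 3, swap → [2, 8, 21, 16, 22, 27, 25, 29, 17]
Insert 19:
  append 19 at index 9 → [2, 8, 21, 16, 22, 27, 25, 29, 17, 19]
  19 < parent 22 at index 4, swap → [2, 8, 21, 16, 19, 27, 25, 29, 17, 22]
Insert 6:
  append 6 at index 10 → [2, 8, 21, 16, 19, 27, 25, 29, 17, 22, 6]
  6 < parent 19 at index 4, swap → [2, 8, 21, 16, 6, 27, 25, 29, 17, 22, 19]
  6 < parent 8 at index 1, swap → [2, 6, 21, 16, 8, 27, 25, 29, 17, 22, 19]

[2, 6, 21, 16, 8, 27, 25, 29, 17, 22, 19]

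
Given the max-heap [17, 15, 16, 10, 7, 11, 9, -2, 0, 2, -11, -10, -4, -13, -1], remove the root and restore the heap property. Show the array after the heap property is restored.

remove root 17; move last element -1 to root → [-1, 15, 16, 10, 7, 11, 9, -2, 0, 2, -11, -10, -4, -13]
-1 vs larger child 16 at index 2, swap → [16, 15, -1, 10, 7, 11, 9, -2, 0, 2, -11, -10, -4, -13]
-1 vs larger child 11 at index 5, swap → [16, 15, 11, 10, 7, -1, 9, -2, 0, 2, -11, -10, -4, -13]

[16, 15, 11, 10, 7, -1, 9, -2, 0, 2, -11, -10, -4, -13]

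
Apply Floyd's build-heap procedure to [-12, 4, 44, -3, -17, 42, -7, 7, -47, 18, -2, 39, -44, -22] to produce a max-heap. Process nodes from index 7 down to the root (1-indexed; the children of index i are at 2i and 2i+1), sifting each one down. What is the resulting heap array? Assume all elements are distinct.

[44, 18, 42, 7, 4, 39, -7, -3, -47, -17, -2, -12, -44, -22]

sift down from index 7: already satisfies heap property
sift down from index 6: already satisfies heap property
sift down from index 5:
  -17 vs larger child 18 at index 10, swap → [-12, 4, 44, -3, 18, 42, -7, 7, -47, -17, -2, 39, -44, -22]
sift down from index 4:
  -3 vs larger child 7 at index 8, swap → [-12, 4, 44, 7, 18, 42, -7, -3, -47, -17, -2, 39, -44, -22]
sift down from index 3: already satisfies heap property
sift down from index 2:
  4 vs larger child 18 at index 5, swap → [-12, 18, 44, 7, 4, 42, -7, -3, -47, -17, -2, 39, -44, -22]
sift down from index 1:
  -12 vs larger child 44 at index 3, swap → [44, 18, -12, 7, 4, 42, -7, -3, -47, -17, -2, 39, -44, -22]
  -12 vs larger child 42 at index 6, swap → [44, 18, 42, 7, 4, -12, -7, -3, -47, -17, -2, 39, -44, -22]
  -12 vs larger child 39 at index 12, swap → [44, 18, 42, 7, 4, 39, -7, -3, -47, -17, -2, -12, -44, -22]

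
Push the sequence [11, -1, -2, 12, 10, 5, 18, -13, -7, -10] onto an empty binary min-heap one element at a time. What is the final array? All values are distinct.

[-13, -10, -1, -2, -7, 5, 18, 12, 10, 11]

Insert 11:
  append 11 at index 0 → [11] (no swap needed)
Insert -1:
  append -1 at index 1 → [11, -1]
  -1 < parent 11 at index 0, swap → [-1, 11]
Insert -2:
  append -2 at index 2 → [-1, 11, -2]
  -2 < parent -1 at index 0, swap → [-2, 11, -1]
Insert 12:
  append 12 at index 3 → [-2, 11, -1, 12] (no swap needed)
Insert 10:
  append 10 at index 4 → [-2, 11, -1, 12, 10]
  10 < parent 11 at index 1, swap → [-2, 10, -1, 12, 11]
Insert 5:
  append 5 at index 5 → [-2, 10, -1, 12, 11, 5] (no swap needed)
Insert 18:
  append 18 at index 6 → [-2, 10, -1, 12, 11, 5, 18] (no swap needed)
Insert -13:
  append -13 at index 7 → [-2, 10, -1, 12, 11, 5, 18, -13]
  -13 < parent 12 at index 3, swap → [-2, 10, -1, -13, 11, 5, 18, 12]
  -13 < parent 10 at index 1, swap → [-2, -13, -1, 10, 11, 5, 18, 12]
  -13 < parent -2 at index 0, swap → [-13, -2, -1, 10, 11, 5, 18, 12]
Insert -7:
  append -7 at index 8 → [-13, -2, -1, 10, 11, 5, 18, 12, -7]
  -7 < parent 10 at index 3, swap → [-13, -2, -1, -7, 11, 5, 18, 12, 10]
  -7 < parent -2 at index 1, swap → [-13, -7, -1, -2, 11, 5, 18, 12, 10]
Insert -10:
  append -10 at index 9 → [-13, -7, -1, -2, 11, 5, 18, 12, 10, -10]
  -10 < parent 11 at index 4, swap → [-13, -7, -1, -2, -10, 5, 18, 12, 10, 11]
  -10 < parent -7 at index 1, swap → [-13, -10, -1, -2, -7, 5, 18, 12, 10, 11]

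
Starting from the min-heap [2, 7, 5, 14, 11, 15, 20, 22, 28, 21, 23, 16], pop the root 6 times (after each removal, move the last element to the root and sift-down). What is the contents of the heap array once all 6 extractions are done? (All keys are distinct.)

extract-min #1 returns 2:
  remove root 2; move last element 16 to root → [16, 7, 5, 14, 11, 15, 20, 22, 28, 21, 23]
  16 vs smaller child 5 at index 2, swap → [5, 7, 16, 14, 11, 15, 20, 22, 28, 21, 23]
  16 vs smaller child 15 at index 5, swap → [5, 7, 15, 14, 11, 16, 20, 22, 28, 21, 23]
extract-min #2 returns 5:
  remove root 5; move last element 23 to root → [23, 7, 15, 14, 11, 16, 20, 22, 28, 21]
  23 vs smaller child 7 at index 1, swap → [7, 23, 15, 14, 11, 16, 20, 22, 28, 21]
  23 vs smaller child 11 at index 4, swap → [7, 11, 15, 14, 23, 16, 20, 22, 28, 21]
  23 vs only child 21 at index 9, swap → [7, 11, 15, 14, 21, 16, 20, 22, 28, 23]
extract-min #3 returns 7:
  remove root 7; move last element 23 to root → [23, 11, 15, 14, 21, 16, 20, 22, 28]
  23 vs smaller child 11 at index 1, swap → [11, 23, 15, 14, 21, 16, 20, 22, 28]
  23 vs smaller child 14 at index 3, swap → [11, 14, 15, 23, 21, 16, 20, 22, 28]
  23 vs smaller child 22 at index 7, swap → [11, 14, 15, 22, 21, 16, 20, 23, 28]
extract-min #4 returns 11:
  remove root 11; move last element 28 to root → [28, 14, 15, 22, 21, 16, 20, 23]
  28 vs smaller child 14 at index 1, swap → [14, 28, 15, 22, 21, 16, 20, 23]
  28 vs smaller child 21 at index 4, swap → [14, 21, 15, 22, 28, 16, 20, 23]
extract-min #5 returns 14:
  remove root 14; move last element 23 to root → [23, 21, 15, 22, 28, 16, 20]
  23 vs smaller child 15 at index 2, swap → [15, 21, 23, 22, 28, 16, 20]
  23 vs smaller child 16 at index 5, swap → [15, 21, 16, 22, 28, 23, 20]
extract-min #6 returns 15:
  remove root 15; move last element 20 to root → [20, 21, 16, 22, 28, 23]
  20 vs smaller child 16 at index 2, swap → [16, 21, 20, 22, 28, 23]

[16, 21, 20, 22, 28, 23]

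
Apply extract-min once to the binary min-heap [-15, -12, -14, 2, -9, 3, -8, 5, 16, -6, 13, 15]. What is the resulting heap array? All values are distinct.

[-14, -12, -8, 2, -9, 3, 15, 5, 16, -6, 13]

remove root -15; move last element 15 to root → [15, -12, -14, 2, -9, 3, -8, 5, 16, -6, 13]
15 vs smaller child -14 at index 2, swap → [-14, -12, 15, 2, -9, 3, -8, 5, 16, -6, 13]
15 vs smaller child -8 at index 6, swap → [-14, -12, -8, 2, -9, 3, 15, 5, 16, -6, 13]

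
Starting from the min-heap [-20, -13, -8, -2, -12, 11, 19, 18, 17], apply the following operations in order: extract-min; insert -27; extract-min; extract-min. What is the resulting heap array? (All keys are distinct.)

[-12, -2, -8, 18, 17, 11, 19]

extract-min → returns -20:
  remove root -20; move last element 17 to root → [17, -13, -8, -2, -12, 11, 19, 18]
  17 vs smaller child -13 at index 1, swap → [-13, 17, -8, -2, -12, 11, 19, 18]
  17 vs smaller child -12 at index 4, swap → [-13, -12, -8, -2, 17, 11, 19, 18]
insert -27:
  append -27 at index 8 → [-13, -12, -8, -2, 17, 11, 19, 18, -27]
  -27 < parent -2 at index 3, swap → [-13, -12, -8, -27, 17, 11, 19, 18, -2]
  -27 < parent -12 at index 1, swap → [-13, -27, -8, -12, 17, 11, 19, 18, -2]
  -27 < parent -13 at index 0, swap → [-27, -13, -8, -12, 17, 11, 19, 18, -2]
extract-min → returns -27:
  remove root -27; move last element -2 to root → [-2, -13, -8, -12, 17, 11, 19, 18]
  -2 vs smaller child -13 at index 1, swap → [-13, -2, -8, -12, 17, 11, 19, 18]
  -2 vs smaller child -12 at index 3, swap → [-13, -12, -8, -2, 17, 11, 19, 18]
extract-min → returns -13:
  remove root -13; move last element 18 to root → [18, -12, -8, -2, 17, 11, 19]
  18 vs smaller child -12 at index 1, swap → [-12, 18, -8, -2, 17, 11, 19]
  18 vs smaller child -2 at index 3, swap → [-12, -2, -8, 18, 17, 11, 19]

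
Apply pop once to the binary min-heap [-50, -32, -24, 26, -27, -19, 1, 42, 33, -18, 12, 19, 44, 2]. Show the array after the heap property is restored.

[-32, -27, -24, 26, -18, -19, 1, 42, 33, 2, 12, 19, 44]

remove root -50; move last element 2 to root → [2, -32, -24, 26, -27, -19, 1, 42, 33, -18, 12, 19, 44]
2 vs smaller child -32 at index 1, swap → [-32, 2, -24, 26, -27, -19, 1, 42, 33, -18, 12, 19, 44]
2 vs smaller child -27 at index 4, swap → [-32, -27, -24, 26, 2, -19, 1, 42, 33, -18, 12, 19, 44]
2 vs smaller child -18 at index 9, swap → [-32, -27, -24, 26, -18, -19, 1, 42, 33, 2, 12, 19, 44]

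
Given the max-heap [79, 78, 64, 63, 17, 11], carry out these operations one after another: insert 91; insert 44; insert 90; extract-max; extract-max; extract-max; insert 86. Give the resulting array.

insert 91:
  append 91 at index 6 → [79, 78, 64, 63, 17, 11, 91]
  91 > parent 64 at index 2, swap → [79, 78, 91, 63, 17, 11, 64]
  91 > parent 79 at index 0, swap → [91, 78, 79, 63, 17, 11, 64]
insert 44:
  append 44 at index 7 → [91, 78, 79, 63, 17, 11, 64, 44] (no swap needed)
insert 90:
  append 90 at index 8 → [91, 78, 79, 63, 17, 11, 64, 44, 90]
  90 > parent 63 at index 3, swap → [91, 78, 79, 90, 17, 11, 64, 44, 63]
  90 > parent 78 at index 1, swap → [91, 90, 79, 78, 17, 11, 64, 44, 63]
extract-max → returns 91:
  remove root 91; move last element 63 to root → [63, 90, 79, 78, 17, 11, 64, 44]
  63 vs larger child 90 at index 1, swap → [90, 63, 79, 78, 17, 11, 64, 44]
  63 vs larger child 78 at index 3, swap → [90, 78, 79, 63, 17, 11, 64, 44]
extract-max → returns 90:
  remove root 90; move last element 44 to root → [44, 78, 79, 63, 17, 11, 64]
  44 vs larger child 79 at index 2, swap → [79, 78, 44, 63, 17, 11, 64]
  44 vs larger child 64 at index 6, swap → [79, 78, 64, 63, 17, 11, 44]
extract-max → returns 79:
  remove root 79; move last element 44 to root → [44, 78, 64, 63, 17, 11]
  44 vs larger child 78 at index 1, swap → [78, 44, 64, 63, 17, 11]
  44 vs larger child 63 at index 3, swap → [78, 63, 64, 44, 17, 11]
insert 86:
  append 86 at index 6 → [78, 63, 64, 44, 17, 11, 86]
  86 > parent 64 at index 2, swap → [78, 63, 86, 44, 17, 11, 64]
  86 > parent 78 at index 0, swap → [86, 63, 78, 44, 17, 11, 64]

[86, 63, 78, 44, 17, 11, 64]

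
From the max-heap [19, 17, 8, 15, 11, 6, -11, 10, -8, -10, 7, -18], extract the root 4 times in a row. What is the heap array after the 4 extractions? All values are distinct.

[10, 7, 8, -8, -10, 6, -11, -18]

extract-max #1 returns 19:
  remove root 19; move last element -18 to root → [-18, 17, 8, 15, 11, 6, -11, 10, -8, -10, 7]
  -18 vs larger child 17 at index 1, swap → [17, -18, 8, 15, 11, 6, -11, 10, -8, -10, 7]
  -18 vs larger child 15 at index 3, swap → [17, 15, 8, -18, 11, 6, -11, 10, -8, -10, 7]
  -18 vs larger child 10 at index 7, swap → [17, 15, 8, 10, 11, 6, -11, -18, -8, -10, 7]
extract-max #2 returns 17:
  remove root 17; move last element 7 to root → [7, 15, 8, 10, 11, 6, -11, -18, -8, -10]
  7 vs larger child 15 at index 1, swap → [15, 7, 8, 10, 11, 6, -11, -18, -8, -10]
  7 vs larger child 11 at index 4, swap → [15, 11, 8, 10, 7, 6, -11, -18, -8, -10]
extract-max #3 returns 15:
  remove root 15; move last element -10 to root → [-10, 11, 8, 10, 7, 6, -11, -18, -8]
  -10 vs larger child 11 at index 1, swap → [11, -10, 8, 10, 7, 6, -11, -18, -8]
  -10 vs larger child 10 at index 3, swap → [11, 10, 8, -10, 7, 6, -11, -18, -8]
  -10 vs larger child -8 at index 8, swap → [11, 10, 8, -8, 7, 6, -11, -18, -10]
extract-max #4 returns 11:
  remove root 11; move last element -10 to root → [-10, 10, 8, -8, 7, 6, -11, -18]
  -10 vs larger child 10 at index 1, swap → [10, -10, 8, -8, 7, 6, -11, -18]
  -10 vs larger child 7 at index 4, swap → [10, 7, 8, -8, -10, 6, -11, -18]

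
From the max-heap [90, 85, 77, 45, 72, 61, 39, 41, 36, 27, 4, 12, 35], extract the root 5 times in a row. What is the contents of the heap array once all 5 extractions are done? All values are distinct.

[45, 41, 39, 36, 35, 12, 27, 4]

extract-max #1 returns 90:
  remove root 90; move last element 35 to root → [35, 85, 77, 45, 72, 61, 39, 41, 36, 27, 4, 12]
  35 vs larger child 85 at index 1, swap → [85, 35, 77, 45, 72, 61, 39, 41, 36, 27, 4, 12]
  35 vs larger child 72 at index 4, swap → [85, 72, 77, 45, 35, 61, 39, 41, 36, 27, 4, 12]
extract-max #2 returns 85:
  remove root 85; move last element 12 to root → [12, 72, 77, 45, 35, 61, 39, 41, 36, 27, 4]
  12 vs larger child 77 at index 2, swap → [77, 72, 12, 45, 35, 61, 39, 41, 36, 27, 4]
  12 vs larger child 61 at index 5, swap → [77, 72, 61, 45, 35, 12, 39, 41, 36, 27, 4]
extract-max #3 returns 77:
  remove root 77; move last element 4 to root → [4, 72, 61, 45, 35, 12, 39, 41, 36, 27]
  4 vs larger child 72 at index 1, swap → [72, 4, 61, 45, 35, 12, 39, 41, 36, 27]
  4 vs larger child 45 at index 3, swap → [72, 45, 61, 4, 35, 12, 39, 41, 36, 27]
  4 vs larger child 41 at index 7, swap → [72, 45, 61, 41, 35, 12, 39, 4, 36, 27]
extract-max #4 returns 72:
  remove root 72; move last element 27 to root → [27, 45, 61, 41, 35, 12, 39, 4, 36]
  27 vs larger child 61 at index 2, swap → [61, 45, 27, 41, 35, 12, 39, 4, 36]
  27 vs larger child 39 at index 6, swap → [61, 45, 39, 41, 35, 12, 27, 4, 36]
extract-max #5 returns 61:
  remove root 61; move last element 36 to root → [36, 45, 39, 41, 35, 12, 27, 4]
  36 vs larger child 45 at index 1, swap → [45, 36, 39, 41, 35, 12, 27, 4]
  36 vs larger child 41 at index 3, swap → [45, 41, 39, 36, 35, 12, 27, 4]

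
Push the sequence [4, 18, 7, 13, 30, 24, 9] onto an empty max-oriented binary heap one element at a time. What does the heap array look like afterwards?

Insert 4:
  append 4 at index 0 → [4] (no swap needed)
Insert 18:
  append 18 at index 1 → [4, 18]
  18 > parent 4 at index 0, swap → [18, 4]
Insert 7:
  append 7 at index 2 → [18, 4, 7] (no swap needed)
Insert 13:
  append 13 at index 3 → [18, 4, 7, 13]
  13 > parent 4 at index 1, swap → [18, 13, 7, 4]
Insert 30:
  append 30 at index 4 → [18, 13, 7, 4, 30]
  30 > parent 13 at index 1, swap → [18, 30, 7, 4, 13]
  30 > parent 18 at index 0, swap → [30, 18, 7, 4, 13]
Insert 24:
  append 24 at index 5 → [30, 18, 7, 4, 13, 24]
  24 > parent 7 at index 2, swap → [30, 18, 24, 4, 13, 7]
Insert 9:
  append 9 at index 6 → [30, 18, 24, 4, 13, 7, 9] (no swap needed)

[30, 18, 24, 4, 13, 7, 9]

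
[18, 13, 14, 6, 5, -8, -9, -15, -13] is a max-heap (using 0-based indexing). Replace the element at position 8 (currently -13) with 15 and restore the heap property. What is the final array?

[18, 15, 14, 13, 5, -8, -9, -15, 6]

set index 8 from -13 to 15 → [18, 13, 14, 6, 5, -8, -9, -15, 15]
15 > parent 6 at index 3, swap → [18, 13, 14, 15, 5, -8, -9, -15, 6]
15 > parent 13 at index 1, swap → [18, 15, 14, 13, 5, -8, -9, -15, 6]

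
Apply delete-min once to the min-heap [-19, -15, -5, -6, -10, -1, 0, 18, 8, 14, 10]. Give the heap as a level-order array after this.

remove root -19; move last element 10 to root → [10, -15, -5, -6, -10, -1, 0, 18, 8, 14]
10 vs smaller child -15 at index 1, swap → [-15, 10, -5, -6, -10, -1, 0, 18, 8, 14]
10 vs smaller child -10 at index 4, swap → [-15, -10, -5, -6, 10, -1, 0, 18, 8, 14]

[-15, -10, -5, -6, 10, -1, 0, 18, 8, 14]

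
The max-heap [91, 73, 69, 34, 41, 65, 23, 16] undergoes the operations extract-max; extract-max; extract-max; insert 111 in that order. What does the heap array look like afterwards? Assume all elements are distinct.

[111, 41, 65, 34, 16, 23]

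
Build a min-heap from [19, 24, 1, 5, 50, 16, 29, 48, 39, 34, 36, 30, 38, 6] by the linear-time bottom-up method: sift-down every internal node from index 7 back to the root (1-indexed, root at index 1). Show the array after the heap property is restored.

[1, 5, 6, 24, 34, 16, 19, 48, 39, 50, 36, 30, 38, 29]

sift down from index 7:
  29 vs only child 6 at index 14, swap → [19, 24, 1, 5, 50, 16, 6, 48, 39, 34, 36, 30, 38, 29]
sift down from index 6: already satisfies heap property
sift down from index 5:
  50 vs smaller child 34 at index 10, swap → [19, 24, 1, 5, 34, 16, 6, 48, 39, 50, 36, 30, 38, 29]
sift down from index 4: already satisfies heap property
sift down from index 3: already satisfies heap property
sift down from index 2:
  24 vs smaller child 5 at index 4, swap → [19, 5, 1, 24, 34, 16, 6, 48, 39, 50, 36, 30, 38, 29]
sift down from index 1:
  19 vs smaller child 1 at index 3, swap → [1, 5, 19, 24, 34, 16, 6, 48, 39, 50, 36, 30, 38, 29]
  19 vs smaller child 6 at index 7, swap → [1, 5, 6, 24, 34, 16, 19, 48, 39, 50, 36, 30, 38, 29]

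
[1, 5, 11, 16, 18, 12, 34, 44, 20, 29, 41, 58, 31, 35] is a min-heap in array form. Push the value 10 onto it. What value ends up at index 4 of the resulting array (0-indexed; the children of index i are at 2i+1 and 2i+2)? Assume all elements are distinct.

18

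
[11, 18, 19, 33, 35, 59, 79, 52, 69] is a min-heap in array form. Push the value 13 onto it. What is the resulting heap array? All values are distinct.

[11, 13, 19, 33, 18, 59, 79, 52, 69, 35]

append 13 at index 9 → [11, 18, 19, 33, 35, 59, 79, 52, 69, 13]
13 < parent 35 at index 4, swap → [11, 18, 19, 33, 13, 59, 79, 52, 69, 35]
13 < parent 18 at index 1, swap → [11, 13, 19, 33, 18, 59, 79, 52, 69, 35]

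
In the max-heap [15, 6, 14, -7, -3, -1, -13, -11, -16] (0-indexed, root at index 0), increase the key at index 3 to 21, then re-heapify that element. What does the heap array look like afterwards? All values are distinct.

set index 3 from -7 to 21 → [15, 6, 14, 21, -3, -1, -13, -11, -16]
21 > parent 6 at index 1, swap → [15, 21, 14, 6, -3, -1, -13, -11, -16]
21 > parent 15 at index 0, swap → [21, 15, 14, 6, -3, -1, -13, -11, -16]

[21, 15, 14, 6, -3, -1, -13, -11, -16]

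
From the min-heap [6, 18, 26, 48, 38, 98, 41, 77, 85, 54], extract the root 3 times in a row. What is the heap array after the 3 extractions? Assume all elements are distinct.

extract-min #1 returns 6:
  remove root 6; move last element 54 to root → [54, 18, 26, 48, 38, 98, 41, 77, 85]
  54 vs smaller child 18 at index 1, swap → [18, 54, 26, 48, 38, 98, 41, 77, 85]
  54 vs smaller child 38 at index 4, swap → [18, 38, 26, 48, 54, 98, 41, 77, 85]
extract-min #2 returns 18:
  remove root 18; move last element 85 to root → [85, 38, 26, 48, 54, 98, 41, 77]
  85 vs smaller child 26 at index 2, swap → [26, 38, 85, 48, 54, 98, 41, 77]
  85 vs smaller child 41 at index 6, swap → [26, 38, 41, 48, 54, 98, 85, 77]
extract-min #3 returns 26:
  remove root 26; move last element 77 to root → [77, 38, 41, 48, 54, 98, 85]
  77 vs smaller child 38 at index 1, swap → [38, 77, 41, 48, 54, 98, 85]
  77 vs smaller child 48 at index 3, swap → [38, 48, 41, 77, 54, 98, 85]

[38, 48, 41, 77, 54, 98, 85]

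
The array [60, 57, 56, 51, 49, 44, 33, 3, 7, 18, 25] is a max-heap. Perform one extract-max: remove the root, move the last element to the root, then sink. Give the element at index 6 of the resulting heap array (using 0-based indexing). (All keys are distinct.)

33

remove root 60; move last element 25 to root → [25, 57, 56, 51, 49, 44, 33, 3, 7, 18]
25 vs larger child 57 at index 1, swap → [57, 25, 56, 51, 49, 44, 33, 3, 7, 18]
25 vs larger child 51 at index 3, swap → [57, 51, 56, 25, 49, 44, 33, 3, 7, 18]
resulting array: [57, 51, 56, 25, 49, 44, 33, 3, 7, 18]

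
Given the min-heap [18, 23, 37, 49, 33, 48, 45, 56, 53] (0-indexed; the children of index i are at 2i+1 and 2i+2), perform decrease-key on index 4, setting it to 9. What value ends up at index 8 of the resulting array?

set index 4 from 33 to 9 → [18, 23, 37, 49, 9, 48, 45, 56, 53]
9 < parent 23 at index 1, swap → [18, 9, 37, 49, 23, 48, 45, 56, 53]
9 < parent 18 at index 0, swap → [9, 18, 37, 49, 23, 48, 45, 56, 53]
resulting array: [9, 18, 37, 49, 23, 48, 45, 56, 53]

53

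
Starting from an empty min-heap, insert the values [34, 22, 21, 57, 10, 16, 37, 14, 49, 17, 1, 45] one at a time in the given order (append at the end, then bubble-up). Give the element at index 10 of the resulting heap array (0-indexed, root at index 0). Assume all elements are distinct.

17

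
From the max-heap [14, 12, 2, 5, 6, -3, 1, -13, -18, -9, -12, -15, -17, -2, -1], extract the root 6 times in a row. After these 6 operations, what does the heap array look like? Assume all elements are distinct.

[-1, -2, -3, -13, -9, -12, -15, -17, -18]

extract-max #1 returns 14:
  remove root 14; move last element -1 to root → [-1, 12, 2, 5, 6, -3, 1, -13, -18, -9, -12, -15, -17, -2]
  -1 vs larger child 12 at index 1, swap → [12, -1, 2, 5, 6, -3, 1, -13, -18, -9, -12, -15, -17, -2]
  -1 vs larger child 6 at index 4, swap → [12, 6, 2, 5, -1, -3, 1, -13, -18, -9, -12, -15, -17, -2]
extract-max #2 returns 12:
  remove root 12; move last element -2 to root → [-2, 6, 2, 5, -1, -3, 1, -13, -18, -9, -12, -15, -17]
  -2 vs larger child 6 at index 1, swap → [6, -2, 2, 5, -1, -3, 1, -13, -18, -9, -12, -15, -17]
  -2 vs larger child 5 at index 3, swap → [6, 5, 2, -2, -1, -3, 1, -13, -18, -9, -12, -15, -17]
extract-max #3 returns 6:
  remove root 6; move last element -17 to root → [-17, 5, 2, -2, -1, -3, 1, -13, -18, -9, -12, -15]
  -17 vs larger child 5 at index 1, swap → [5, -17, 2, -2, -1, -3, 1, -13, -18, -9, -12, -15]
  -17 vs larger child -1 at index 4, swap → [5, -1, 2, -2, -17, -3, 1, -13, -18, -9, -12, -15]
  -17 vs larger child -9 at index 9, swap → [5, -1, 2, -2, -9, -3, 1, -13, -18, -17, -12, -15]
extract-max #4 returns 5:
  remove root 5; move last element -15 to root → [-15, -1, 2, -2, -9, -3, 1, -13, -18, -17, -12]
  -15 vs larger child 2 at index 2, swap → [2, -1, -15, -2, -9, -3, 1, -13, -18, -17, -12]
  -15 vs larger child 1 at index 6, swap → [2, -1, 1, -2, -9, -3, -15, -13, -18, -17, -12]
extract-max #5 returns 2:
  remove root 2; move last element -12 to root → [-12, -1, 1, -2, -9, -3, -15, -13, -18, -17]
  -12 vs larger child 1 at index 2, swap → [1, -1, -12, -2, -9, -3, -15, -13, -18, -17]
  -12 vs larger child -3 at index 5, swap → [1, -1, -3, -2, -9, -12, -15, -13, -18, -17]
extract-max #6 returns 1:
  remove root 1; move last element -17 to root → [-17, -1, -3, -2, -9, -12, -15, -13, -18]
  -17 vs larger child -1 at index 1, swap → [-1, -17, -3, -2, -9, -12, -15, -13, -18]
  -17 vs larger child -2 at index 3, swap → [-1, -2, -3, -17, -9, -12, -15, -13, -18]
  -17 vs larger child -13 at index 7, swap → [-1, -2, -3, -13, -9, -12, -15, -17, -18]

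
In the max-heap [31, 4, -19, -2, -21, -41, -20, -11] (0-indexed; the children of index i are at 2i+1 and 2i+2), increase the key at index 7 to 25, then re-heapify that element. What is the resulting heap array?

[31, 25, -19, 4, -21, -41, -20, -2]

set index 7 from -11 to 25 → [31, 4, -19, -2, -21, -41, -20, 25]
25 > parent -2 at index 3, swap → [31, 4, -19, 25, -21, -41, -20, -2]
25 > parent 4 at index 1, swap → [31, 25, -19, 4, -21, -41, -20, -2]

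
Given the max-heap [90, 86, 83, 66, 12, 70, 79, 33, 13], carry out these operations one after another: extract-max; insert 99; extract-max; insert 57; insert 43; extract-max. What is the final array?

extract-max → returns 90:
  remove root 90; move last element 13 to root → [13, 86, 83, 66, 12, 70, 79, 33]
  13 vs larger child 86 at index 1, swap → [86, 13, 83, 66, 12, 70, 79, 33]
  13 vs larger child 66 at index 3, swap → [86, 66, 83, 13, 12, 70, 79, 33]
  13 vs only child 33 at index 7, swap → [86, 66, 83, 33, 12, 70, 79, 13]
insert 99:
  append 99 at index 8 → [86, 66, 83, 33, 12, 70, 79, 13, 99]
  99 > parent 33 at index 3, swap → [86, 66, 83, 99, 12, 70, 79, 13, 33]
  99 > parent 66 at index 1, swap → [86, 99, 83, 66, 12, 70, 79, 13, 33]
  99 > parent 86 at index 0, swap → [99, 86, 83, 66, 12, 70, 79, 13, 33]
extract-max → returns 99:
  remove root 99; move last element 33 to root → [33, 86, 83, 66, 12, 70, 79, 13]
  33 vs larger child 86 at index 1, swap → [86, 33, 83, 66, 12, 70, 79, 13]
  33 vs larger child 66 at index 3, swap → [86, 66, 83, 33, 12, 70, 79, 13]
insert 57:
  append 57 at index 8 → [86, 66, 83, 33, 12, 70, 79, 13, 57]
  57 > parent 33 at index 3, swap → [86, 66, 83, 57, 12, 70, 79, 13, 33]
insert 43:
  append 43 at index 9 → [86, 66, 83, 57, 12, 70, 79, 13, 33, 43]
  43 > parent 12 at index 4, swap → [86, 66, 83, 57, 43, 70, 79, 13, 33, 12]
extract-max → returns 86:
  remove root 86; move last element 12 to root → [12, 66, 83, 57, 43, 70, 79, 13, 33]
  12 vs larger child 83 at index 2, swap → [83, 66, 12, 57, 43, 70, 79, 13, 33]
  12 vs larger child 79 at index 6, swap → [83, 66, 79, 57, 43, 70, 12, 13, 33]

[83, 66, 79, 57, 43, 70, 12, 13, 33]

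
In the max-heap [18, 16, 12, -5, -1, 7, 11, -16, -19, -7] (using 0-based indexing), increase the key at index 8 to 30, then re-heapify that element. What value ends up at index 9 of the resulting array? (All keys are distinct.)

-7

set index 8 from -19 to 30 → [18, 16, 12, -5, -1, 7, 11, -16, 30, -7]
30 > parent -5 at index 3, swap → [18, 16, 12, 30, -1, 7, 11, -16, -5, -7]
30 > parent 16 at index 1, swap → [18, 30, 12, 16, -1, 7, 11, -16, -5, -7]
30 > parent 18 at index 0, swap → [30, 18, 12, 16, -1, 7, 11, -16, -5, -7]
resulting array: [30, 18, 12, 16, -1, 7, 11, -16, -5, -7]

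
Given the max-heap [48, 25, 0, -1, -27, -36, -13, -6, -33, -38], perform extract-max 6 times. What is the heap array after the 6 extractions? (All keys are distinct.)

extract-max #1 returns 48:
  remove root 48; move last element -38 to root → [-38, 25, 0, -1, -27, -36, -13, -6, -33]
  -38 vs larger child 25 at index 1, swap → [25, -38, 0, -1, -27, -36, -13, -6, -33]
  -38 vs larger child -1 at index 3, swap → [25, -1, 0, -38, -27, -36, -13, -6, -33]
  -38 vs larger child -6 at index 7, swap → [25, -1, 0, -6, -27, -36, -13, -38, -33]
extract-max #2 returns 25:
  remove root 25; move last element -33 to root → [-33, -1, 0, -6, -27, -36, -13, -38]
  -33 vs larger child 0 at index 2, swap → [0, -1, -33, -6, -27, -36, -13, -38]
  -33 vs larger child -13 at index 6, swap → [0, -1, -13, -6, -27, -36, -33, -38]
extract-max #3 returns 0:
  remove root 0; move last element -38 to root → [-38, -1, -13, -6, -27, -36, -33]
  -38 vs larger child -1 at index 1, swap → [-1, -38, -13, -6, -27, -36, -33]
  -38 vs larger child -6 at index 3, swap → [-1, -6, -13, -38, -27, -36, -33]
extract-max #4 returns -1:
  remove root -1; move last element -33 to root → [-33, -6, -13, -38, -27, -36]
  -33 vs larger child -6 at index 1, swap → [-6, -33, -13, -38, -27, -36]
  -33 vs larger child -27 at index 4, swap → [-6, -27, -13, -38, -33, -36]
extract-max #5 returns -6:
  remove root -6; move last element -36 to root → [-36, -27, -13, -38, -33]
  -36 vs larger child -13 at index 2, swap → [-13, -27, -36, -38, -33]
extract-max #6 returns -13:
  remove root -13; move last element -33 to root → [-33, -27, -36, -38]
  -33 vs larger child -27 at index 1, swap → [-27, -33, -36, -38]

[-27, -33, -36, -38]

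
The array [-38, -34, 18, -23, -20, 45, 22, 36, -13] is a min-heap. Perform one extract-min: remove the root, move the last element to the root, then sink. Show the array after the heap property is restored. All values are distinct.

[-34, -23, 18, -13, -20, 45, 22, 36]

remove root -38; move last element -13 to root → [-13, -34, 18, -23, -20, 45, 22, 36]
-13 vs smaller child -34 at index 1, swap → [-34, -13, 18, -23, -20, 45, 22, 36]
-13 vs smaller child -23 at index 3, swap → [-34, -23, 18, -13, -20, 45, 22, 36]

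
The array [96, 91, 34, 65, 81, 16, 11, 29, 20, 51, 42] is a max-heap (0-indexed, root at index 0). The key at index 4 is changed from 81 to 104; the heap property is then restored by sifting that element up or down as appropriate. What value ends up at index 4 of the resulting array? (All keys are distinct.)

91

set index 4 from 81 to 104 → [96, 91, 34, 65, 104, 16, 11, 29, 20, 51, 42]
104 > parent 91 at index 1, swap → [96, 104, 34, 65, 91, 16, 11, 29, 20, 51, 42]
104 > parent 96 at index 0, swap → [104, 96, 34, 65, 91, 16, 11, 29, 20, 51, 42]
resulting array: [104, 96, 34, 65, 91, 16, 11, 29, 20, 51, 42]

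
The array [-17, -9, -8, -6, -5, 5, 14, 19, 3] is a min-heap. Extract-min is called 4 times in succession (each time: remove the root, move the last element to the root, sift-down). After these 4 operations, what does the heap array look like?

[-5, 3, 5, 19, 14]

extract-min #1 returns -17:
  remove root -17; move last element 3 to root → [3, -9, -8, -6, -5, 5, 14, 19]
  3 vs smaller child -9 at index 1, swap → [-9, 3, -8, -6, -5, 5, 14, 19]
  3 vs smaller child -6 at index 3, swap → [-9, -6, -8, 3, -5, 5, 14, 19]
extract-min #2 returns -9:
  remove root -9; move last element 19 to root → [19, -6, -8, 3, -5, 5, 14]
  19 vs smaller child -8 at index 2, swap → [-8, -6, 19, 3, -5, 5, 14]
  19 vs smaller child 5 at index 5, swap → [-8, -6, 5, 3, -5, 19, 14]
extract-min #3 returns -8:
  remove root -8; move last element 14 to root → [14, -6, 5, 3, -5, 19]
  14 vs smaller child -6 at index 1, swap → [-6, 14, 5, 3, -5, 19]
  14 vs smaller child -5 at index 4, swap → [-6, -5, 5, 3, 14, 19]
extract-min #4 returns -6:
  remove root -6; move last element 19 to root → [19, -5, 5, 3, 14]
  19 vs smaller child -5 at index 1, swap → [-5, 19, 5, 3, 14]
  19 vs smaller child 3 at index 3, swap → [-5, 3, 5, 19, 14]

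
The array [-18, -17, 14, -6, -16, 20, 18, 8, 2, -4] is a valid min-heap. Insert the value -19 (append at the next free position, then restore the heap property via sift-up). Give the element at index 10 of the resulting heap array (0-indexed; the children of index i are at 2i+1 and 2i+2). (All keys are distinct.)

append -19 at index 10 → [-18, -17, 14, -6, -16, 20, 18, 8, 2, -4, -19]
-19 < parent -16 at index 4, swap → [-18, -17, 14, -6, -19, 20, 18, 8, 2, -4, -16]
-19 < parent -17 at index 1, swap → [-18, -19, 14, -6, -17, 20, 18, 8, 2, -4, -16]
-19 < parent -18 at index 0, swap → [-19, -18, 14, -6, -17, 20, 18, 8, 2, -4, -16]
resulting array: [-19, -18, 14, -6, -17, 20, 18, 8, 2, -4, -16]

-16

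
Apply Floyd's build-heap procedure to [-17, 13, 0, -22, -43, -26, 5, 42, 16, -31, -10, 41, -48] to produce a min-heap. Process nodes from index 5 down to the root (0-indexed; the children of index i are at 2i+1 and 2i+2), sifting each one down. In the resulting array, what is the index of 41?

11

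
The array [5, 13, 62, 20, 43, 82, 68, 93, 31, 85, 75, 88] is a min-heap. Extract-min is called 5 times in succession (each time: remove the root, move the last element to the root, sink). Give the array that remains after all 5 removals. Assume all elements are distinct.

extract-min #1 returns 5:
  remove root 5; move last element 88 to root → [88, 13, 62, 20, 43, 82, 68, 93, 31, 85, 75]
  88 vs smaller child 13 at index 1, swap → [13, 88, 62, 20, 43, 82, 68, 93, 31, 85, 75]
  88 vs smaller child 20 at index 3, swap → [13, 20, 62, 88, 43, 82, 68, 93, 31, 85, 75]
  88 vs smaller child 31 at index 8, swap → [13, 20, 62, 31, 43, 82, 68, 93, 88, 85, 75]
extract-min #2 returns 13:
  remove root 13; move last element 75 to root → [75, 20, 62, 31, 43, 82, 68, 93, 88, 85]
  75 vs smaller child 20 at index 1, swap → [20, 75, 62, 31, 43, 82, 68, 93, 88, 85]
  75 vs smaller child 31 at index 3, swap → [20, 31, 62, 75, 43, 82, 68, 93, 88, 85]
extract-min #3 returns 20:
  remove root 20; move last element 85 to root → [85, 31, 62, 75, 43, 82, 68, 93, 88]
  85 vs smaller child 31 at index 1, swap → [31, 85, 62, 75, 43, 82, 68, 93, 88]
  85 vs smaller child 43 at index 4, swap → [31, 43, 62, 75, 85, 82, 68, 93, 88]
extract-min #4 returns 31:
  remove root 31; move last element 88 to root → [88, 43, 62, 75, 85, 82, 68, 93]
  88 vs smaller child 43 at index 1, swap → [43, 88, 62, 75, 85, 82, 68, 93]
  88 vs smaller child 75 at index 3, swap → [43, 75, 62, 88, 85, 82, 68, 93]
extract-min #5 returns 43:
  remove root 43; move last element 93 to root → [93, 75, 62, 88, 85, 82, 68]
  93 vs smaller child 62 at index 2, swap → [62, 75, 93, 88, 85, 82, 68]
  93 vs smaller child 68 at index 6, swap → [62, 75, 68, 88, 85, 82, 93]

[62, 75, 68, 88, 85, 82, 93]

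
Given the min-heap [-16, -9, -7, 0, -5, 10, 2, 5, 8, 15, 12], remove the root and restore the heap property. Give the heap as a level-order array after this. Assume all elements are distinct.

[-9, -5, -7, 0, 12, 10, 2, 5, 8, 15]

remove root -16; move last element 12 to root → [12, -9, -7, 0, -5, 10, 2, 5, 8, 15]
12 vs smaller child -9 at index 1, swap → [-9, 12, -7, 0, -5, 10, 2, 5, 8, 15]
12 vs smaller child -5 at index 4, swap → [-9, -5, -7, 0, 12, 10, 2, 5, 8, 15]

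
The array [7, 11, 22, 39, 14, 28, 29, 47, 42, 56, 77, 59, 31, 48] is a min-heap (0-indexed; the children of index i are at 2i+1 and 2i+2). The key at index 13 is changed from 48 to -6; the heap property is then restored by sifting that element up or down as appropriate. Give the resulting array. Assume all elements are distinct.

[-6, 11, 7, 39, 14, 28, 22, 47, 42, 56, 77, 59, 31, 29]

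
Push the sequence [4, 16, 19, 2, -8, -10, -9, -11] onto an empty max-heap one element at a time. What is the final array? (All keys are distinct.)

Insert 4:
  append 4 at index 0 → [4] (no swap needed)
Insert 16:
  append 16 at index 1 → [4, 16]
  16 > parent 4 at index 0, swap → [16, 4]
Insert 19:
  append 19 at index 2 → [16, 4, 19]
  19 > parent 16 at index 0, swap → [19, 4, 16]
Insert 2:
  append 2 at index 3 → [19, 4, 16, 2] (no swap needed)
Insert -8:
  append -8 at index 4 → [19, 4, 16, 2, -8] (no swap needed)
Insert -10:
  append -10 at index 5 → [19, 4, 16, 2, -8, -10] (no swap needed)
Insert -9:
  append -9 at index 6 → [19, 4, 16, 2, -8, -10, -9] (no swap needed)
Insert -11:
  append -11 at index 7 → [19, 4, 16, 2, -8, -10, -9, -11] (no swap needed)

[19, 4, 16, 2, -8, -10, -9, -11]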